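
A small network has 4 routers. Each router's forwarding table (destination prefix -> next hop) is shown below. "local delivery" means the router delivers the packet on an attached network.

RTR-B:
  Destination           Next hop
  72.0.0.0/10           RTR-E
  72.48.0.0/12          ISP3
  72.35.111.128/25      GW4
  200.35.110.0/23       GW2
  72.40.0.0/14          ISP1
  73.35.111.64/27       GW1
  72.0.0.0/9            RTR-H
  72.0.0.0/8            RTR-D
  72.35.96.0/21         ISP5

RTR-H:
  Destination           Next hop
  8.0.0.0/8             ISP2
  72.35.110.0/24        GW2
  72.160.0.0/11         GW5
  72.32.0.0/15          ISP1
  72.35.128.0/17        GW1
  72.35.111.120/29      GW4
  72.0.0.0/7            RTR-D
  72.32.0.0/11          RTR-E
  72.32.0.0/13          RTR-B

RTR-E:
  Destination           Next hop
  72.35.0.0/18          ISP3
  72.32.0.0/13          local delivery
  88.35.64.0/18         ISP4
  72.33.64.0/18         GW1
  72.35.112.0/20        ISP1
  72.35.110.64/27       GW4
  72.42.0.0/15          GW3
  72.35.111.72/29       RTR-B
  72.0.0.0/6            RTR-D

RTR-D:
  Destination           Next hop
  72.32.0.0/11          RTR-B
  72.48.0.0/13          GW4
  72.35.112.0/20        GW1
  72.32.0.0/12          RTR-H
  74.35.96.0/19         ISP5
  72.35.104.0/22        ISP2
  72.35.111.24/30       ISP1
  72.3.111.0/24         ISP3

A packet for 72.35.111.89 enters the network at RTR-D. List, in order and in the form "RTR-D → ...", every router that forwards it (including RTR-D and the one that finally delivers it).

At RTR-D: longest match for 72.35.111.89 is 72.32.0.0/12 -> RTR-H
At RTR-H: longest match for 72.35.111.89 is 72.32.0.0/13 -> RTR-B
At RTR-B: longest match for 72.35.111.89 is 72.0.0.0/10 -> RTR-E
At RTR-E: longest match for 72.35.111.89 is 72.32.0.0/13 -> local delivery

RTR-D → RTR-H → RTR-B → RTR-E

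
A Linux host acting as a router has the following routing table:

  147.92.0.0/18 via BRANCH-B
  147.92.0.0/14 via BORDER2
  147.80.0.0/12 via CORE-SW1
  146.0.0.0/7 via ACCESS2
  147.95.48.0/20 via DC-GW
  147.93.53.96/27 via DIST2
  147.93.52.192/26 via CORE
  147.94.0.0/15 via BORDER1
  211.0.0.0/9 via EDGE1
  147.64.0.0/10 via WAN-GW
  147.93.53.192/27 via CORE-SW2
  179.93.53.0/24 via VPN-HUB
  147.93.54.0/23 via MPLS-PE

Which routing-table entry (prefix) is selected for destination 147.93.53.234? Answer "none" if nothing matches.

147.92.0.0/14

Entries matching 147.93.53.234:
  146.0.0.0/7 (146.0.0.0 - 147.255.255.255)
  147.64.0.0/10 (147.64.0.0 - 147.127.255.255)
  147.80.0.0/12 (147.80.0.0 - 147.95.255.255)
  147.92.0.0/14 (147.92.0.0 - 147.95.255.255)
Most specific is 147.92.0.0/14.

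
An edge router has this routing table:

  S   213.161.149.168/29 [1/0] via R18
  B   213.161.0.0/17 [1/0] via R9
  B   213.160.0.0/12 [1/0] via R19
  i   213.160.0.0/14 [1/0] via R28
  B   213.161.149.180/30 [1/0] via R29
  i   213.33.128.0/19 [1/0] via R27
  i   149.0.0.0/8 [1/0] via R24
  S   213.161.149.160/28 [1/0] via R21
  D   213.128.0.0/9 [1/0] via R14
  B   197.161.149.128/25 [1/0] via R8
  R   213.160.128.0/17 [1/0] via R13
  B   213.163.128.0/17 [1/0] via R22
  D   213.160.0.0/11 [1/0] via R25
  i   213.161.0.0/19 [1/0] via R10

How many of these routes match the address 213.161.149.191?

Prefixes containing 213.161.149.191:
  213.128.0.0/9 (213.128.0.0 - 213.255.255.255)
  213.160.0.0/11 (213.160.0.0 - 213.191.255.255)
  213.160.0.0/12 (213.160.0.0 - 213.175.255.255)
  213.160.0.0/14 (213.160.0.0 - 213.163.255.255)
Total matching entries: 4.

4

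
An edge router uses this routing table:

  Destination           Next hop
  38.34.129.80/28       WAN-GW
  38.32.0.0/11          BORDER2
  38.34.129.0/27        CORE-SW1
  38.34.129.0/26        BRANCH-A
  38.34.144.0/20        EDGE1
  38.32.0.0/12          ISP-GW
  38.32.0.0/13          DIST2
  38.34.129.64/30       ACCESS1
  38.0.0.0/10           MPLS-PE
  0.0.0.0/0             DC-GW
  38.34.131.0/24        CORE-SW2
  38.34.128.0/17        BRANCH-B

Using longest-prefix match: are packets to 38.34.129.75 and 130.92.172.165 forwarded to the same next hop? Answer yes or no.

no

38.34.129.75: longest match 38.34.128.0/17 -> BRANCH-B
130.92.172.165: longest match 0.0.0.0/0 -> DC-GW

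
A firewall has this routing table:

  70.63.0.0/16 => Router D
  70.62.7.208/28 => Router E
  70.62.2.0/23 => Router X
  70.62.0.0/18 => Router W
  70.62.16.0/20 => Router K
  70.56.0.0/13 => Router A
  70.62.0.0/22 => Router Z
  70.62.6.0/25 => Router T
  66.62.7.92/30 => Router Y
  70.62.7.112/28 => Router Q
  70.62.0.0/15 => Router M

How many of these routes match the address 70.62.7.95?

Prefixes containing 70.62.7.95:
  70.56.0.0/13 (70.56.0.0 - 70.63.255.255)
  70.62.0.0/15 (70.62.0.0 - 70.63.255.255)
  70.62.0.0/18 (70.62.0.0 - 70.62.63.255)
Total matching entries: 3.

3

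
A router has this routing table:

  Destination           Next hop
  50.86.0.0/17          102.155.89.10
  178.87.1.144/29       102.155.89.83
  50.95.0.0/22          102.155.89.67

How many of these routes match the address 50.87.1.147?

0

No listed prefix contains 50.87.1.147.
Total matching entries: 0.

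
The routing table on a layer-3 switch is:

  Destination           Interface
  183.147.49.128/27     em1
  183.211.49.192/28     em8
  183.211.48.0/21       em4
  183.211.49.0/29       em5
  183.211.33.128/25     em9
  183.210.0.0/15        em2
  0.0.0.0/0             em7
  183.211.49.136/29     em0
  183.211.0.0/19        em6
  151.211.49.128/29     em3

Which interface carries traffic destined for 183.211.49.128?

Routes whose prefix contains 183.211.49.128:
  0.0.0.0/0 (default, matches everything) -> em7
  183.210.0.0/15 (183.210.0.0 - 183.211.255.255) -> em2
  183.211.48.0/21 (183.211.48.0 - 183.211.55.255) -> em4
More-specific entries that do NOT match:
  183.211.49.0/29 (183.211.49.0 - 183.211.49.7) does not contain 183.211.49.128
  183.211.49.136/29 (183.211.49.136 - 183.211.49.143) does not contain 183.211.49.128
  151.211.49.128/29 (151.211.49.128 - 151.211.49.135) does not contain 183.211.49.128
  183.211.49.192/28 (183.211.49.192 - 183.211.49.207) does not contain 183.211.49.128
  183.147.49.128/27 (183.147.49.128 - 183.147.49.159) does not contain 183.211.49.128
  183.211.33.128/25 (183.211.33.128 - 183.211.33.255) does not contain 183.211.49.128
Longest matching prefix is /21 -> interface em4.

em4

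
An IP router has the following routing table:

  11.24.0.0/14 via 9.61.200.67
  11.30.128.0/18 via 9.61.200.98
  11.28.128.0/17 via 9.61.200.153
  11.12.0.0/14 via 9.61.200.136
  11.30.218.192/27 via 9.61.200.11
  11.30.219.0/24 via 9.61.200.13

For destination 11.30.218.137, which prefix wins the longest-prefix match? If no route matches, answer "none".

11.30.218.137 is outside every listed prefix and there is no default route.

none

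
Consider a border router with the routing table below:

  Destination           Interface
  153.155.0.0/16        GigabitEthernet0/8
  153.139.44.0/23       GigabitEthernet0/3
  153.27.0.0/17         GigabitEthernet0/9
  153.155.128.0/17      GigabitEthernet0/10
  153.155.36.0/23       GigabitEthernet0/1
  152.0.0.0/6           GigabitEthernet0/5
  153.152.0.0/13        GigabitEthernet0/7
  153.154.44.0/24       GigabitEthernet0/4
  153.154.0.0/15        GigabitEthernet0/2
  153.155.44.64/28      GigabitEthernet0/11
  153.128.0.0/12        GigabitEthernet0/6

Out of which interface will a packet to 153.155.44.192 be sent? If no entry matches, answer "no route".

Routes whose prefix contains 153.155.44.192:
  152.0.0.0/6 (152.0.0.0 - 155.255.255.255) -> GigabitEthernet0/5
  153.152.0.0/13 (153.152.0.0 - 153.159.255.255) -> GigabitEthernet0/7
  153.154.0.0/15 (153.154.0.0 - 153.155.255.255) -> GigabitEthernet0/2
  153.155.0.0/16 (153.155.0.0 - 153.155.255.255) -> GigabitEthernet0/8
More-specific entries that do NOT match:
  153.155.44.64/28 (153.155.44.64 - 153.155.44.79) does not contain 153.155.44.192
  153.154.44.0/24 (153.154.44.0 - 153.154.44.255) does not contain 153.155.44.192
  153.139.44.0/23 (153.139.44.0 - 153.139.45.255) does not contain 153.155.44.192
  153.155.36.0/23 (153.155.36.0 - 153.155.37.255) does not contain 153.155.44.192
  153.27.0.0/17 (153.27.0.0 - 153.27.127.255) does not contain 153.155.44.192
  153.155.128.0/17 (153.155.128.0 - 153.155.255.255) does not contain 153.155.44.192
Longest matching prefix is /16 -> interface GigabitEthernet0/8.

GigabitEthernet0/8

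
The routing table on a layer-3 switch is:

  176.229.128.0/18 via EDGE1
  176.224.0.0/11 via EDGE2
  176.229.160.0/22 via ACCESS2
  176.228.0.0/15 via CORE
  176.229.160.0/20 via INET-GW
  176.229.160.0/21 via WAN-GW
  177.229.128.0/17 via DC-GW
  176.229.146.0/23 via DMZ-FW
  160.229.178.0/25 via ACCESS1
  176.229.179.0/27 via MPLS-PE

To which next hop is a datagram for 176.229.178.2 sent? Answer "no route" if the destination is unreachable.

EDGE1

Routes whose prefix contains 176.229.178.2:
  176.224.0.0/11 (176.224.0.0 - 176.255.255.255) -> EDGE2
  176.228.0.0/15 (176.228.0.0 - 176.229.255.255) -> CORE
  176.229.128.0/18 (176.229.128.0 - 176.229.191.255) -> EDGE1
More-specific entries that do NOT match:
  176.229.179.0/27 (176.229.179.0 - 176.229.179.31) does not contain 176.229.178.2
  160.229.178.0/25 (160.229.178.0 - 160.229.178.127) does not contain 176.229.178.2
  176.229.146.0/23 (176.229.146.0 - 176.229.147.255) does not contain 176.229.178.2
  176.229.160.0/22 (176.229.160.0 - 176.229.163.255) does not contain 176.229.178.2
  176.229.160.0/21 (176.229.160.0 - 176.229.167.255) does not contain 176.229.178.2
  176.229.160.0/20 (176.229.160.0 - 176.229.175.255) does not contain 176.229.178.2
Longest matching prefix is /18 -> next hop EDGE1.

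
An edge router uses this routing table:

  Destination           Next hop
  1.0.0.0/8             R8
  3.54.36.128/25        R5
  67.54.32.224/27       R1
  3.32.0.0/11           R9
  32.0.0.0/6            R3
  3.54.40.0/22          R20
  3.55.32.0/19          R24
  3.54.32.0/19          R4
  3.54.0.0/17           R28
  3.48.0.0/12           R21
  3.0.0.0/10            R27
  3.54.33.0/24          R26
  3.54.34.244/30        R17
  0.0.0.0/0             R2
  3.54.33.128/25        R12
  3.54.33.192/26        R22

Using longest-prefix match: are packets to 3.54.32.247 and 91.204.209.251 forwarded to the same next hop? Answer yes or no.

no

3.54.32.247: longest match 3.54.32.0/19 -> R4
91.204.209.251: longest match 0.0.0.0/0 -> R2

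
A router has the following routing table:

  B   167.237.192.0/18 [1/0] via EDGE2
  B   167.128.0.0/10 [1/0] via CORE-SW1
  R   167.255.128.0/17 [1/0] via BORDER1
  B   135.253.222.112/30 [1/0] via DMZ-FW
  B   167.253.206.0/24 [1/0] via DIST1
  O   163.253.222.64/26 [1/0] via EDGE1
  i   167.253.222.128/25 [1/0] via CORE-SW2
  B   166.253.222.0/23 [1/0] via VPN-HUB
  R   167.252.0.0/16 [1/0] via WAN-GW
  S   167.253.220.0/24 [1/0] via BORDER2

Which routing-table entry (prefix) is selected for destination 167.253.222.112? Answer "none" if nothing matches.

none

167.253.222.112 is outside every listed prefix and there is no default route.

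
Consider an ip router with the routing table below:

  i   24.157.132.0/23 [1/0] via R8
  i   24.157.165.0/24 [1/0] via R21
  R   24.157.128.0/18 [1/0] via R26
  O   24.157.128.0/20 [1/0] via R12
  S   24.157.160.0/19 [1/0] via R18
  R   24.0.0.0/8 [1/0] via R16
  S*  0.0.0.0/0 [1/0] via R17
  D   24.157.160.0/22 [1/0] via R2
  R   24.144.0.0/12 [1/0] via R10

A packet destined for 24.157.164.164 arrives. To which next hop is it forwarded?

R18

Routes whose prefix contains 24.157.164.164:
  0.0.0.0/0 (default, matches everything) -> R17
  24.0.0.0/8 (24.0.0.0 - 24.255.255.255) -> R16
  24.144.0.0/12 (24.144.0.0 - 24.159.255.255) -> R10
  24.157.128.0/18 (24.157.128.0 - 24.157.191.255) -> R26
  24.157.160.0/19 (24.157.160.0 - 24.157.191.255) -> R18
More-specific entries that do NOT match:
  24.157.165.0/24 (24.157.165.0 - 24.157.165.255) does not contain 24.157.164.164
  24.157.132.0/23 (24.157.132.0 - 24.157.133.255) does not contain 24.157.164.164
  24.157.160.0/22 (24.157.160.0 - 24.157.163.255) does not contain 24.157.164.164
  24.157.128.0/20 (24.157.128.0 - 24.157.143.255) does not contain 24.157.164.164
Longest matching prefix is /19 -> next hop R18.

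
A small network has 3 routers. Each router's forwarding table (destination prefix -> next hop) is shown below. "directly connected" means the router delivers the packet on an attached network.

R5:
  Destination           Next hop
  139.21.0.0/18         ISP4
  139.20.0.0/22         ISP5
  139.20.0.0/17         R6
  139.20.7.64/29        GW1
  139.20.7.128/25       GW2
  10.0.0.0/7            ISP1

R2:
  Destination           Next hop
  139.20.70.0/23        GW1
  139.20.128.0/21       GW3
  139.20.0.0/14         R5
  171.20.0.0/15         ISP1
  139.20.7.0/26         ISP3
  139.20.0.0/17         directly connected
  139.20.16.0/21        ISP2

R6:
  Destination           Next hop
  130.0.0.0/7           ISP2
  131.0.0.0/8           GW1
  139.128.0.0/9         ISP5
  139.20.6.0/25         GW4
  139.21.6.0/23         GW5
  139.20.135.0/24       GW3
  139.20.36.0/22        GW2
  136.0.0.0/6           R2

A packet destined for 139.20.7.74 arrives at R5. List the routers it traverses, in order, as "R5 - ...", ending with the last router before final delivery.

At R5: longest match for 139.20.7.74 is 139.20.0.0/17 -> R6
At R6: longest match for 139.20.7.74 is 136.0.0.0/6 -> R2
At R2: longest match for 139.20.7.74 is 139.20.0.0/17 -> directly connected

R5 - R6 - R2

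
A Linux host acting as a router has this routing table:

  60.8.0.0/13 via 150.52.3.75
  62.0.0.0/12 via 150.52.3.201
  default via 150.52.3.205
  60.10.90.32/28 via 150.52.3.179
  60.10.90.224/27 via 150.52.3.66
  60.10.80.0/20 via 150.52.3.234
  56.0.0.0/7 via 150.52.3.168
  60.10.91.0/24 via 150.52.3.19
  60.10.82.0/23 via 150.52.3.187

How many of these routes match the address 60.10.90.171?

Prefixes containing 60.10.90.171:
  0.0.0.0/0 (default, matches everything)
  60.8.0.0/13 (60.8.0.0 - 60.15.255.255)
  60.10.80.0/20 (60.10.80.0 - 60.10.95.255)
Total matching entries: 3.

3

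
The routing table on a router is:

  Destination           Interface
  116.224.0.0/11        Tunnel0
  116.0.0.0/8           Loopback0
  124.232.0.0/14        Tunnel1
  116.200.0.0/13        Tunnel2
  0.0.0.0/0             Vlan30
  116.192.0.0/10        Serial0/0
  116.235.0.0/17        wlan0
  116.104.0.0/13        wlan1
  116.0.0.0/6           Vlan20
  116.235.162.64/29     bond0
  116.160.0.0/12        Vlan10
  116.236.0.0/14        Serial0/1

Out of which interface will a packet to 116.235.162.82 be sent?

Tunnel0

Routes whose prefix contains 116.235.162.82:
  0.0.0.0/0 (default, matches everything) -> Vlan30
  116.0.0.0/6 (116.0.0.0 - 119.255.255.255) -> Vlan20
  116.0.0.0/8 (116.0.0.0 - 116.255.255.255) -> Loopback0
  116.192.0.0/10 (116.192.0.0 - 116.255.255.255) -> Serial0/0
  116.224.0.0/11 (116.224.0.0 - 116.255.255.255) -> Tunnel0
More-specific entries that do NOT match:
  116.235.162.64/29 (116.235.162.64 - 116.235.162.71) does not contain 116.235.162.82
  116.235.0.0/17 (116.235.0.0 - 116.235.127.255) does not contain 116.235.162.82
  124.232.0.0/14 (124.232.0.0 - 124.235.255.255) does not contain 116.235.162.82
  116.236.0.0/14 (116.236.0.0 - 116.239.255.255) does not contain 116.235.162.82
  116.200.0.0/13 (116.200.0.0 - 116.207.255.255) does not contain 116.235.162.82
  116.104.0.0/13 (116.104.0.0 - 116.111.255.255) does not contain 116.235.162.82
  116.160.0.0/12 (116.160.0.0 - 116.175.255.255) does not contain 116.235.162.82
Longest matching prefix is /11 -> interface Tunnel0.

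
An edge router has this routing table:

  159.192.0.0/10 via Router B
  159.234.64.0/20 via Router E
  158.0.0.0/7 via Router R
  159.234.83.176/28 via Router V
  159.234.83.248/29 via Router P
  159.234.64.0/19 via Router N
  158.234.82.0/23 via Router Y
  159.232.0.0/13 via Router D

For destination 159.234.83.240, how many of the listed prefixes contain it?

4

Prefixes containing 159.234.83.240:
  158.0.0.0/7 (158.0.0.0 - 159.255.255.255)
  159.192.0.0/10 (159.192.0.0 - 159.255.255.255)
  159.232.0.0/13 (159.232.0.0 - 159.239.255.255)
  159.234.64.0/19 (159.234.64.0 - 159.234.95.255)
Total matching entries: 4.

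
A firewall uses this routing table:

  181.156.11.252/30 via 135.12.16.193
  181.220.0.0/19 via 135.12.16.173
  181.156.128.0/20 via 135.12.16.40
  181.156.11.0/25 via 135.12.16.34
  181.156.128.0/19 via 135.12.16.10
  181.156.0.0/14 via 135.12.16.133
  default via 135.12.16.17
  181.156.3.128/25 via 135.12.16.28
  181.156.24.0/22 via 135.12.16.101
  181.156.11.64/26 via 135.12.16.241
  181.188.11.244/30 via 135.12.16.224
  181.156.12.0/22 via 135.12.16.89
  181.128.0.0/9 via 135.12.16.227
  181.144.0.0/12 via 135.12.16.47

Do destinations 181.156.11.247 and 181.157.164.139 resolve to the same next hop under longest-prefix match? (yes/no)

181.156.11.247: longest match 181.156.0.0/14 -> 135.12.16.133
181.157.164.139: longest match 181.156.0.0/14 -> 135.12.16.133

yes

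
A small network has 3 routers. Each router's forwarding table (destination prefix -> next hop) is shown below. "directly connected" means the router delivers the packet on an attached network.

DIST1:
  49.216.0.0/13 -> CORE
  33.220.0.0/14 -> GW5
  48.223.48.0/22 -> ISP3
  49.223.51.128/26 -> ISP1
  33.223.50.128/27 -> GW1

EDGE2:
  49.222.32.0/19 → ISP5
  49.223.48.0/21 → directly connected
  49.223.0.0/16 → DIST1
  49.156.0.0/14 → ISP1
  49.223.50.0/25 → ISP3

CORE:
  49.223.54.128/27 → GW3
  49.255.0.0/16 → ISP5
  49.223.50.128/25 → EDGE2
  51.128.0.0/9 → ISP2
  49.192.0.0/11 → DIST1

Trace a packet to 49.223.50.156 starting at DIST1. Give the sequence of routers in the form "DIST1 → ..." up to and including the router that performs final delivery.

At DIST1: longest match for 49.223.50.156 is 49.216.0.0/13 -> CORE
At CORE: longest match for 49.223.50.156 is 49.223.50.128/25 -> EDGE2
At EDGE2: longest match for 49.223.50.156 is 49.223.48.0/21 -> directly connected

DIST1 → CORE → EDGE2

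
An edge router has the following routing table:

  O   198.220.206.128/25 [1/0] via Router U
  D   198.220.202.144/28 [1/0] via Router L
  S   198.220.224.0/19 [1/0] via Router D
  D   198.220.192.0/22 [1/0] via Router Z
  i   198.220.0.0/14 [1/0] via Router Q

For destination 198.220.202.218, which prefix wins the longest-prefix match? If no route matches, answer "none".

Entries matching 198.220.202.218:
  198.220.0.0/14 (198.220.0.0 - 198.223.255.255)
Most specific is 198.220.0.0/14.

198.220.0.0/14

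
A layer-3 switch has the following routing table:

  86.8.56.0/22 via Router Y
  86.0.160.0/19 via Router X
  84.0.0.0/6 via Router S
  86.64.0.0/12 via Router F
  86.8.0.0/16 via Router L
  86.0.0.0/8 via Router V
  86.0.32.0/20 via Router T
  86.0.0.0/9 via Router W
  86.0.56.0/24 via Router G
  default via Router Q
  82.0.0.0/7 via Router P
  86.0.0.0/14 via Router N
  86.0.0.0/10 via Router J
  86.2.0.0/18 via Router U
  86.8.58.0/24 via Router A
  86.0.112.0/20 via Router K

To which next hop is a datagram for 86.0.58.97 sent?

Routes whose prefix contains 86.0.58.97:
  0.0.0.0/0 (default, matches everything) -> Router Q
  84.0.0.0/6 (84.0.0.0 - 87.255.255.255) -> Router S
  86.0.0.0/8 (86.0.0.0 - 86.255.255.255) -> Router V
  86.0.0.0/9 (86.0.0.0 - 86.127.255.255) -> Router W
  86.0.0.0/10 (86.0.0.0 - 86.63.255.255) -> Router J
  86.0.0.0/14 (86.0.0.0 - 86.3.255.255) -> Router N
More-specific entries that do NOT match:
  86.0.56.0/24 (86.0.56.0 - 86.0.56.255) does not contain 86.0.58.97
  86.8.58.0/24 (86.8.58.0 - 86.8.58.255) does not contain 86.0.58.97
  86.8.56.0/22 (86.8.56.0 - 86.8.59.255) does not contain 86.0.58.97
  86.0.32.0/20 (86.0.32.0 - 86.0.47.255) does not contain 86.0.58.97
  86.0.112.0/20 (86.0.112.0 - 86.0.127.255) does not contain 86.0.58.97
  86.0.160.0/19 (86.0.160.0 - 86.0.191.255) does not contain 86.0.58.97
  86.2.0.0/18 (86.2.0.0 - 86.2.63.255) does not contain 86.0.58.97
  86.8.0.0/16 (86.8.0.0 - 86.8.255.255) does not contain 86.0.58.97
Longest matching prefix is /14 -> next hop Router N.

Router N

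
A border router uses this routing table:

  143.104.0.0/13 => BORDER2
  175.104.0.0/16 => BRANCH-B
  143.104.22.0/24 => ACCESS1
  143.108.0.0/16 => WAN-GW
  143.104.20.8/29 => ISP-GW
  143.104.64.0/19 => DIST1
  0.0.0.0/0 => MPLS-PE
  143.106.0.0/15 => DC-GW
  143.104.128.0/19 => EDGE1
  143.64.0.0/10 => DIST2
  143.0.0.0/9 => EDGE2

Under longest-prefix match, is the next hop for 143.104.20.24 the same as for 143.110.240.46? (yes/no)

yes

143.104.20.24: longest match 143.104.0.0/13 -> BORDER2
143.110.240.46: longest match 143.104.0.0/13 -> BORDER2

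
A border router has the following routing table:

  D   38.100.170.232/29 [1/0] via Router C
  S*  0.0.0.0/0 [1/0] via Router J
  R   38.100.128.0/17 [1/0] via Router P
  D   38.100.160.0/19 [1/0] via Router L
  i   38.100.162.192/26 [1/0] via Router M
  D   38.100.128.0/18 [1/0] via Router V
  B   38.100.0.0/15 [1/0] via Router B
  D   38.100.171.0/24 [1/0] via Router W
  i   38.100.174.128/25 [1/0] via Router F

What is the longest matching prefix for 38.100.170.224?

Entries matching 38.100.170.224:
  0.0.0.0/0 (default, matches everything)
  38.100.0.0/15 (38.100.0.0 - 38.101.255.255)
  38.100.128.0/17 (38.100.128.0 - 38.100.255.255)
  38.100.128.0/18 (38.100.128.0 - 38.100.191.255)
  38.100.160.0/19 (38.100.160.0 - 38.100.191.255)
Most specific is 38.100.160.0/19.

38.100.160.0/19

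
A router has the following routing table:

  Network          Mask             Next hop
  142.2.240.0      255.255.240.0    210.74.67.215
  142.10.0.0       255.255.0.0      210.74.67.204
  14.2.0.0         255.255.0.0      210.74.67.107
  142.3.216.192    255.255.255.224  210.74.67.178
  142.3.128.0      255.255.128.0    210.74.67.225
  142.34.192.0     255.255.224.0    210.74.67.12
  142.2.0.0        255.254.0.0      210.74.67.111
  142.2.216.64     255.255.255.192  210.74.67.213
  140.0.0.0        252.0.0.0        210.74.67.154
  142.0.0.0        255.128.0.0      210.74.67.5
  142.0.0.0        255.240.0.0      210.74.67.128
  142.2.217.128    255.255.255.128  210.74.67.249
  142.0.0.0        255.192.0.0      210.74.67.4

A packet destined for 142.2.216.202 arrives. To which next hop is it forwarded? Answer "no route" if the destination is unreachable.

210.74.67.111

Routes whose prefix contains 142.2.216.202:
  140.0.0.0/6 (140.0.0.0 - 143.255.255.255) -> 210.74.67.154
  142.0.0.0/9 (142.0.0.0 - 142.127.255.255) -> 210.74.67.5
  142.0.0.0/10 (142.0.0.0 - 142.63.255.255) -> 210.74.67.4
  142.0.0.0/12 (142.0.0.0 - 142.15.255.255) -> 210.74.67.128
  142.2.0.0/15 (142.2.0.0 - 142.3.255.255) -> 210.74.67.111
More-specific entries that do NOT match:
  142.3.216.192/27 (142.3.216.192 - 142.3.216.223) does not contain 142.2.216.202
  142.2.216.64/26 (142.2.216.64 - 142.2.216.127) does not contain 142.2.216.202
  142.2.217.128/25 (142.2.217.128 - 142.2.217.255) does not contain 142.2.216.202
  142.2.240.0/20 (142.2.240.0 - 142.2.255.255) does not contain 142.2.216.202
  142.34.192.0/19 (142.34.192.0 - 142.34.223.255) does not contain 142.2.216.202
  142.3.128.0/17 (142.3.128.0 - 142.3.255.255) does not contain 142.2.216.202
  142.10.0.0/16 (142.10.0.0 - 142.10.255.255) does not contain 142.2.216.202
  14.2.0.0/16 (14.2.0.0 - 14.2.255.255) does not contain 142.2.216.202
Longest matching prefix is /15 -> next hop 210.74.67.111.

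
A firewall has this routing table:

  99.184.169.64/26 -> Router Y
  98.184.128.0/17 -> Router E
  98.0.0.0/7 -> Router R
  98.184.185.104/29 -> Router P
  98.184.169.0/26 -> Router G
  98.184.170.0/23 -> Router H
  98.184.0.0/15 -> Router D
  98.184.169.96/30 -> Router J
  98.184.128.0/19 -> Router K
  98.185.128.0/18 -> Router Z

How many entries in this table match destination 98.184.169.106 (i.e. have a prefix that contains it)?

3

Prefixes containing 98.184.169.106:
  98.0.0.0/7 (98.0.0.0 - 99.255.255.255)
  98.184.0.0/15 (98.184.0.0 - 98.185.255.255)
  98.184.128.0/17 (98.184.128.0 - 98.184.255.255)
Total matching entries: 3.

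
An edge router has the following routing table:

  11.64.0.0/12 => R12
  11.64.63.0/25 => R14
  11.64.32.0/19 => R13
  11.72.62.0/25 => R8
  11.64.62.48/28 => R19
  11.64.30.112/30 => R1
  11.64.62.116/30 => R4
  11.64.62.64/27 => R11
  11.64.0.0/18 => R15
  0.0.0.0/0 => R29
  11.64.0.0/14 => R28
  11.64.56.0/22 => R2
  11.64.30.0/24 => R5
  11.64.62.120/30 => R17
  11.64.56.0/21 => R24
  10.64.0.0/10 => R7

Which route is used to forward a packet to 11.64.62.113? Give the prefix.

Entries matching 11.64.62.113:
  0.0.0.0/0 (default, matches everything)
  11.64.0.0/12 (11.64.0.0 - 11.79.255.255)
  11.64.0.0/14 (11.64.0.0 - 11.67.255.255)
  11.64.0.0/18 (11.64.0.0 - 11.64.63.255)
  11.64.32.0/19 (11.64.32.0 - 11.64.63.255)
  11.64.56.0/21 (11.64.56.0 - 11.64.63.255)
Most specific is 11.64.56.0/21.

11.64.56.0/21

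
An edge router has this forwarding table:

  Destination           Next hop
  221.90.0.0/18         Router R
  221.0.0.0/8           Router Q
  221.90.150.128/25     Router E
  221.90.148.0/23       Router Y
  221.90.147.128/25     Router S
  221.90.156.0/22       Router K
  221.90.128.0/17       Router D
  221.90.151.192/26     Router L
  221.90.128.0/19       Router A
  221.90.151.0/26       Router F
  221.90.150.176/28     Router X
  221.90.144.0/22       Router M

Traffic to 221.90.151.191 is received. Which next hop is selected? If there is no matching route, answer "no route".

Router A

Routes whose prefix contains 221.90.151.191:
  221.0.0.0/8 (221.0.0.0 - 221.255.255.255) -> Router Q
  221.90.128.0/17 (221.90.128.0 - 221.90.255.255) -> Router D
  221.90.128.0/19 (221.90.128.0 - 221.90.159.255) -> Router A
More-specific entries that do NOT match:
  221.90.150.176/28 (221.90.150.176 - 221.90.150.191) does not contain 221.90.151.191
  221.90.151.192/26 (221.90.151.192 - 221.90.151.255) does not contain 221.90.151.191
  221.90.151.0/26 (221.90.151.0 - 221.90.151.63) does not contain 221.90.151.191
  221.90.150.128/25 (221.90.150.128 - 221.90.150.255) does not contain 221.90.151.191
  221.90.147.128/25 (221.90.147.128 - 221.90.147.255) does not contain 221.90.151.191
  221.90.148.0/23 (221.90.148.0 - 221.90.149.255) does not contain 221.90.151.191
  221.90.156.0/22 (221.90.156.0 - 221.90.159.255) does not contain 221.90.151.191
  221.90.144.0/22 (221.90.144.0 - 221.90.147.255) does not contain 221.90.151.191
Longest matching prefix is /19 -> next hop Router A.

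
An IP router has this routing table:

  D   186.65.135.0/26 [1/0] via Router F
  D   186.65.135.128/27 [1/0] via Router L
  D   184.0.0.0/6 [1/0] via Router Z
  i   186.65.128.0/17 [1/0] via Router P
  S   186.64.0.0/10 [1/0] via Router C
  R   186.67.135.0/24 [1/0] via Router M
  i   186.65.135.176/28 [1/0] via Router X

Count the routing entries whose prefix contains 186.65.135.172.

3

Prefixes containing 186.65.135.172:
  184.0.0.0/6 (184.0.0.0 - 187.255.255.255)
  186.64.0.0/10 (186.64.0.0 - 186.127.255.255)
  186.65.128.0/17 (186.65.128.0 - 186.65.255.255)
Total matching entries: 3.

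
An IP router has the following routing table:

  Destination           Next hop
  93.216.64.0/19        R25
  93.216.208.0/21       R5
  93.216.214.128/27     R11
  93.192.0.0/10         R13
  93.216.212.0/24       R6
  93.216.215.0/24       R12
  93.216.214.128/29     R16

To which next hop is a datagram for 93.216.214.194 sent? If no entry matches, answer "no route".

R5

Routes whose prefix contains 93.216.214.194:
  93.192.0.0/10 (93.192.0.0 - 93.255.255.255) -> R13
  93.216.208.0/21 (93.216.208.0 - 93.216.215.255) -> R5
More-specific entries that do NOT match:
  93.216.214.128/29 (93.216.214.128 - 93.216.214.135) does not contain 93.216.214.194
  93.216.214.128/27 (93.216.214.128 - 93.216.214.159) does not contain 93.216.214.194
  93.216.212.0/24 (93.216.212.0 - 93.216.212.255) does not contain 93.216.214.194
  93.216.215.0/24 (93.216.215.0 - 93.216.215.255) does not contain 93.216.214.194
Longest matching prefix is /21 -> next hop R5.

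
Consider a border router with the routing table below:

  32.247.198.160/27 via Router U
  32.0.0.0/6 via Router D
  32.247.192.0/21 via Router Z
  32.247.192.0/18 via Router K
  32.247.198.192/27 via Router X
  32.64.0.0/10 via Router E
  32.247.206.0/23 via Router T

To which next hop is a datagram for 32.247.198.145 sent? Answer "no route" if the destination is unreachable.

Routes whose prefix contains 32.247.198.145:
  32.0.0.0/6 (32.0.0.0 - 35.255.255.255) -> Router D
  32.247.192.0/18 (32.247.192.0 - 32.247.255.255) -> Router K
  32.247.192.0/21 (32.247.192.0 - 32.247.199.255) -> Router Z
More-specific entries that do NOT match:
  32.247.198.160/27 (32.247.198.160 - 32.247.198.191) does not contain 32.247.198.145
  32.247.198.192/27 (32.247.198.192 - 32.247.198.223) does not contain 32.247.198.145
  32.247.206.0/23 (32.247.206.0 - 32.247.207.255) does not contain 32.247.198.145
Longest matching prefix is /21 -> next hop Router Z.

Router Z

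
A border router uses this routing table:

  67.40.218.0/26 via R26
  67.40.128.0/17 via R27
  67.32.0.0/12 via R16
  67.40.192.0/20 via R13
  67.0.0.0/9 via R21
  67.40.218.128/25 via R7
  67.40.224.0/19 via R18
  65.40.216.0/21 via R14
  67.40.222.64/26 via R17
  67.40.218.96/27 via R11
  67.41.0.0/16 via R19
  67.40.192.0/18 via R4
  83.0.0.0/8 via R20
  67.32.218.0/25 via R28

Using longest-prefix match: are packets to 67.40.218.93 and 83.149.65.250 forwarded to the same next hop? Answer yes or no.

67.40.218.93: longest match 67.40.192.0/18 -> R4
83.149.65.250: longest match 83.0.0.0/8 -> R20

no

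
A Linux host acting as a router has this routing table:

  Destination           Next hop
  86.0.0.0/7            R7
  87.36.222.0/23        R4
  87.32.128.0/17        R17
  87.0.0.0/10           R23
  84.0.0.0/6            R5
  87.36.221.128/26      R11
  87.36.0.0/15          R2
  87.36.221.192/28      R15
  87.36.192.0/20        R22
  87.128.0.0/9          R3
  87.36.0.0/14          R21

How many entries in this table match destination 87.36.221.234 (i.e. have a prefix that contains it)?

5

Prefixes containing 87.36.221.234:
  84.0.0.0/6 (84.0.0.0 - 87.255.255.255)
  86.0.0.0/7 (86.0.0.0 - 87.255.255.255)
  87.0.0.0/10 (87.0.0.0 - 87.63.255.255)
  87.36.0.0/14 (87.36.0.0 - 87.39.255.255)
  87.36.0.0/15 (87.36.0.0 - 87.37.255.255)
Total matching entries: 5.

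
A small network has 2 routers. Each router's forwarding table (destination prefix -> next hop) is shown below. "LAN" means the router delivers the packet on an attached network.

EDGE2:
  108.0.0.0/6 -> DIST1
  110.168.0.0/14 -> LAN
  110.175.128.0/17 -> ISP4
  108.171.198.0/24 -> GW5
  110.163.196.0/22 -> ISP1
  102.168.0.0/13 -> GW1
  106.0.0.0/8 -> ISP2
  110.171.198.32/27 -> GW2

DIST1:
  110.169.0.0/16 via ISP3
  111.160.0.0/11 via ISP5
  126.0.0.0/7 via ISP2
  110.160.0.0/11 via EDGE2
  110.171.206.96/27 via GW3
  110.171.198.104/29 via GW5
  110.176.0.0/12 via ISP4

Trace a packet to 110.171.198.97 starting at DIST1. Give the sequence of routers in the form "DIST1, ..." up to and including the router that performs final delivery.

DIST1, EDGE2

At DIST1: longest match for 110.171.198.97 is 110.160.0.0/11 -> EDGE2
At EDGE2: longest match for 110.171.198.97 is 110.168.0.0/14 -> LAN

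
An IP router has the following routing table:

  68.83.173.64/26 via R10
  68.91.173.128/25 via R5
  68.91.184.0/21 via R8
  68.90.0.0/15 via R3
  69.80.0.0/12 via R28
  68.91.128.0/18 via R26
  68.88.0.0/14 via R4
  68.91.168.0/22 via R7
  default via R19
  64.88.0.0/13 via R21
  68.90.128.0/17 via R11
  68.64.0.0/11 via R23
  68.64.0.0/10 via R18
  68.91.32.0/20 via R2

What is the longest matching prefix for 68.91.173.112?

68.91.128.0/18

Entries matching 68.91.173.112:
  0.0.0.0/0 (default, matches everything)
  68.64.0.0/10 (68.64.0.0 - 68.127.255.255)
  68.64.0.0/11 (68.64.0.0 - 68.95.255.255)
  68.88.0.0/14 (68.88.0.0 - 68.91.255.255)
  68.90.0.0/15 (68.90.0.0 - 68.91.255.255)
  68.91.128.0/18 (68.91.128.0 - 68.91.191.255)
Most specific is 68.91.128.0/18.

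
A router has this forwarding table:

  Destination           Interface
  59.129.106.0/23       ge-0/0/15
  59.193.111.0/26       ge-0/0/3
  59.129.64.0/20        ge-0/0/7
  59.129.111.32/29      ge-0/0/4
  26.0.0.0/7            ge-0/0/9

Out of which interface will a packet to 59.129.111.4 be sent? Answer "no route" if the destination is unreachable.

No entry's prefix contains 59.129.111.4; there is no default route.

no route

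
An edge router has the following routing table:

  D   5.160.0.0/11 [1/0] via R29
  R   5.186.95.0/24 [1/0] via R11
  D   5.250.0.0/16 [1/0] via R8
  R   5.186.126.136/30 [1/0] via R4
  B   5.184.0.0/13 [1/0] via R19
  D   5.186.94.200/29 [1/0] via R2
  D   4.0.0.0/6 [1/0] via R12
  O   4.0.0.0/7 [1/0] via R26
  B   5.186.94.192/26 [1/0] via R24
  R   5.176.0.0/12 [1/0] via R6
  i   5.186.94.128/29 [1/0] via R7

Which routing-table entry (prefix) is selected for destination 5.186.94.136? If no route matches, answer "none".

Entries matching 5.186.94.136:
  4.0.0.0/6 (4.0.0.0 - 7.255.255.255)
  4.0.0.0/7 (4.0.0.0 - 5.255.255.255)
  5.160.0.0/11 (5.160.0.0 - 5.191.255.255)
  5.176.0.0/12 (5.176.0.0 - 5.191.255.255)
  5.184.0.0/13 (5.184.0.0 - 5.191.255.255)
Most specific is 5.184.0.0/13.

5.184.0.0/13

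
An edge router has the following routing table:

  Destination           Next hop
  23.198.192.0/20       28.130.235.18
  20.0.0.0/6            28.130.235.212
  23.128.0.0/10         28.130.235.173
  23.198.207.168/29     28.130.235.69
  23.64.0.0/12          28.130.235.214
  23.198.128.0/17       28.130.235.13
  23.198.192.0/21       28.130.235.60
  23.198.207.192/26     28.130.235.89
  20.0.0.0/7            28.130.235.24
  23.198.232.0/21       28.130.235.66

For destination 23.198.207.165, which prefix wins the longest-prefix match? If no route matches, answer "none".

23.198.192.0/20

Entries matching 23.198.207.165:
  20.0.0.0/6 (20.0.0.0 - 23.255.255.255)
  23.198.128.0/17 (23.198.128.0 - 23.198.255.255)
  23.198.192.0/20 (23.198.192.0 - 23.198.207.255)
Most specific is 23.198.192.0/20.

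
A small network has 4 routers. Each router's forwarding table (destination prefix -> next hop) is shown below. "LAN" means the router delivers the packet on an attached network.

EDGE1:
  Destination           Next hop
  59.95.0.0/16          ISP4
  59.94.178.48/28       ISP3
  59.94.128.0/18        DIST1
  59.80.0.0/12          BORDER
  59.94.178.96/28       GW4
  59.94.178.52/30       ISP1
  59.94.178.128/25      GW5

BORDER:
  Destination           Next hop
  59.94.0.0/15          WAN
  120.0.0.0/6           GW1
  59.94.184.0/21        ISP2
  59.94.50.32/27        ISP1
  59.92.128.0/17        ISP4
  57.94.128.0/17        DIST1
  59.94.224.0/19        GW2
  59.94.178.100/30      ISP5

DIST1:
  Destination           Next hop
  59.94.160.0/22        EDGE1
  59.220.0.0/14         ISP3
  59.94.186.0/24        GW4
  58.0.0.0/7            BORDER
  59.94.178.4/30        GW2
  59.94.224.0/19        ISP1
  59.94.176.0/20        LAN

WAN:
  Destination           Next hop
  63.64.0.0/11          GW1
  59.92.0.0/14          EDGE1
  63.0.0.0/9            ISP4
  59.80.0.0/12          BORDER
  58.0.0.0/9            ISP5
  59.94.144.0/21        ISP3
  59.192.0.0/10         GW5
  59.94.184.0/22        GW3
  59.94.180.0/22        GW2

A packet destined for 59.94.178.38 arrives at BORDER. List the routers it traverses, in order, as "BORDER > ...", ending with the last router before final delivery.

At BORDER: longest match for 59.94.178.38 is 59.94.0.0/15 -> WAN
At WAN: longest match for 59.94.178.38 is 59.92.0.0/14 -> EDGE1
At EDGE1: longest match for 59.94.178.38 is 59.94.128.0/18 -> DIST1
At DIST1: longest match for 59.94.178.38 is 59.94.176.0/20 -> LAN

BORDER > WAN > EDGE1 > DIST1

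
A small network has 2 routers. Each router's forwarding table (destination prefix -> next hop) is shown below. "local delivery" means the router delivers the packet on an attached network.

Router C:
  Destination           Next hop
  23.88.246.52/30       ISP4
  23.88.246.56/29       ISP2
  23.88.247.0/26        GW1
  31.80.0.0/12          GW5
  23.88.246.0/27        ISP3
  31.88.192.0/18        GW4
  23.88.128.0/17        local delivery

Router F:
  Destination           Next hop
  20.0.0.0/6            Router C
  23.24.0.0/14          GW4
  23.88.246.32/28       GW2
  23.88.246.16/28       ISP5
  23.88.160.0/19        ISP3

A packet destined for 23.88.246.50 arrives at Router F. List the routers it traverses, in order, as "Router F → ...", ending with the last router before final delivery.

At Router F: longest match for 23.88.246.50 is 20.0.0.0/6 -> Router C
At Router C: longest match for 23.88.246.50 is 23.88.128.0/17 -> local delivery

Router F → Router C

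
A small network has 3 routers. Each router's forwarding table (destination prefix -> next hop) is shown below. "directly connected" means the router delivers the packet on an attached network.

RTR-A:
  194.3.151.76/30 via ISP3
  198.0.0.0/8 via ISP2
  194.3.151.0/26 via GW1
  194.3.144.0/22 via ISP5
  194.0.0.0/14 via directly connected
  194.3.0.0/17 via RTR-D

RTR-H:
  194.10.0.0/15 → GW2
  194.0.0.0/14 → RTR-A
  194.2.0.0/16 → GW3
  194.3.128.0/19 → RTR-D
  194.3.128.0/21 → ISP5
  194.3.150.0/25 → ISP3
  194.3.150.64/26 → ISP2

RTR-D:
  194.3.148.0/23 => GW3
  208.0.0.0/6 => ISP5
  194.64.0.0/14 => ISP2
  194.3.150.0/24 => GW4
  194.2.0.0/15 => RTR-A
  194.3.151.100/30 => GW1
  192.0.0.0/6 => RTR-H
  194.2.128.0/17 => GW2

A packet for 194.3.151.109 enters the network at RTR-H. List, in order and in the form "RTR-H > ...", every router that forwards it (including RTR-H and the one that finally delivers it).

RTR-H > RTR-D > RTR-A

At RTR-H: longest match for 194.3.151.109 is 194.3.128.0/19 -> RTR-D
At RTR-D: longest match for 194.3.151.109 is 194.2.0.0/15 -> RTR-A
At RTR-A: longest match for 194.3.151.109 is 194.0.0.0/14 -> directly connected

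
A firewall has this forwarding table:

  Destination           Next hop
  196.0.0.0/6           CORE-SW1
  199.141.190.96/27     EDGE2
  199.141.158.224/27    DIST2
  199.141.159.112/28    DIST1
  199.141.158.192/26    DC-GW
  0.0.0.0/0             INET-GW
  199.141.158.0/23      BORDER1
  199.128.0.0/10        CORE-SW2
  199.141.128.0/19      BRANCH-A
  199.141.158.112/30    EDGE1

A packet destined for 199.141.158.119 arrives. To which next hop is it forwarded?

BORDER1

Routes whose prefix contains 199.141.158.119:
  0.0.0.0/0 (default, matches everything) -> INET-GW
  196.0.0.0/6 (196.0.0.0 - 199.255.255.255) -> CORE-SW1
  199.128.0.0/10 (199.128.0.0 - 199.191.255.255) -> CORE-SW2
  199.141.128.0/19 (199.141.128.0 - 199.141.159.255) -> BRANCH-A
  199.141.158.0/23 (199.141.158.0 - 199.141.159.255) -> BORDER1
More-specific entries that do NOT match:
  199.141.158.112/30 (199.141.158.112 - 199.141.158.115) does not contain 199.141.158.119
  199.141.159.112/28 (199.141.159.112 - 199.141.159.127) does not contain 199.141.158.119
  199.141.190.96/27 (199.141.190.96 - 199.141.190.127) does not contain 199.141.158.119
  199.141.158.224/27 (199.141.158.224 - 199.141.158.255) does not contain 199.141.158.119
  199.141.158.192/26 (199.141.158.192 - 199.141.158.255) does not contain 199.141.158.119
Longest matching prefix is /23 -> next hop BORDER1.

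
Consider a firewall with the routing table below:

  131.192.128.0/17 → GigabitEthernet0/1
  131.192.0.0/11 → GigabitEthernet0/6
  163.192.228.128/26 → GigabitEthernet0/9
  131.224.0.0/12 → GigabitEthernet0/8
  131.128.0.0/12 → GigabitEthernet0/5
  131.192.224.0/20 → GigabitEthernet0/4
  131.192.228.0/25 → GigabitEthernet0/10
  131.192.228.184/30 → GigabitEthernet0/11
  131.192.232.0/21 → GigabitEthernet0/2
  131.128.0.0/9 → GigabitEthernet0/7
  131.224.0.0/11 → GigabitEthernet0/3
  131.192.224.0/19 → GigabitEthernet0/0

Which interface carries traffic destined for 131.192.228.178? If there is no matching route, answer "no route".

GigabitEthernet0/4

Routes whose prefix contains 131.192.228.178:
  131.128.0.0/9 (131.128.0.0 - 131.255.255.255) -> GigabitEthernet0/7
  131.192.0.0/11 (131.192.0.0 - 131.223.255.255) -> GigabitEthernet0/6
  131.192.128.0/17 (131.192.128.0 - 131.192.255.255) -> GigabitEthernet0/1
  131.192.224.0/19 (131.192.224.0 - 131.192.255.255) -> GigabitEthernet0/0
  131.192.224.0/20 (131.192.224.0 - 131.192.239.255) -> GigabitEthernet0/4
More-specific entries that do NOT match:
  131.192.228.184/30 (131.192.228.184 - 131.192.228.187) does not contain 131.192.228.178
  163.192.228.128/26 (163.192.228.128 - 163.192.228.191) does not contain 131.192.228.178
  131.192.228.0/25 (131.192.228.0 - 131.192.228.127) does not contain 131.192.228.178
  131.192.232.0/21 (131.192.232.0 - 131.192.239.255) does not contain 131.192.228.178
Longest matching prefix is /20 -> interface GigabitEthernet0/4.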